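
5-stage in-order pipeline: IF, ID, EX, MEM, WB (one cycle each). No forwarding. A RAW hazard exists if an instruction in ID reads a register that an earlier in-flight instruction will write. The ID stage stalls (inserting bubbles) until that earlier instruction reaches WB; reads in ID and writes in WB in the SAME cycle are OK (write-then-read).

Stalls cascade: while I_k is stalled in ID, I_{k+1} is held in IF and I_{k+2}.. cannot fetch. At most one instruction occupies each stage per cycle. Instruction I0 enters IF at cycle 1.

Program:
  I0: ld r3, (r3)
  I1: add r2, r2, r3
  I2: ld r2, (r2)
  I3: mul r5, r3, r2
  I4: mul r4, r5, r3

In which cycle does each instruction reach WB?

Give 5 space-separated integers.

Answer: 5 8 11 14 17

Derivation:
I0 ld r3 <- r3: IF@1 ID@2 stall=0 (-) EX@3 MEM@4 WB@5
I1 add r2 <- r2,r3: IF@2 ID@3 stall=2 (RAW on I0.r3 (WB@5)) EX@6 MEM@7 WB@8
I2 ld r2 <- r2: IF@3 ID@6 stall=2 (RAW on I1.r2 (WB@8)) EX@9 MEM@10 WB@11
I3 mul r5 <- r3,r2: IF@6 ID@9 stall=2 (RAW on I2.r2 (WB@11)) EX@12 MEM@13 WB@14
I4 mul r4 <- r5,r3: IF@9 ID@12 stall=2 (RAW on I3.r5 (WB@14)) EX@15 MEM@16 WB@17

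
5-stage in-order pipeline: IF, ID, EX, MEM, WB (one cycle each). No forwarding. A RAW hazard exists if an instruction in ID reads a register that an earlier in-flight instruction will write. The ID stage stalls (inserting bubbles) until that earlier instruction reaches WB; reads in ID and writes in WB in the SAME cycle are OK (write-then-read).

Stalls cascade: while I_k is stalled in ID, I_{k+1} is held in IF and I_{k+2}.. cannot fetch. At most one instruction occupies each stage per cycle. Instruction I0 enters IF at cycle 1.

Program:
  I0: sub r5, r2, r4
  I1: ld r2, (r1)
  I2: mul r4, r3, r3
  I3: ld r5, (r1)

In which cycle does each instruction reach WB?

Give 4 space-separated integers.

Answer: 5 6 7 8

Derivation:
I0 sub r5 <- r2,r4: IF@1 ID@2 stall=0 (-) EX@3 MEM@4 WB@5
I1 ld r2 <- r1: IF@2 ID@3 stall=0 (-) EX@4 MEM@5 WB@6
I2 mul r4 <- r3,r3: IF@3 ID@4 stall=0 (-) EX@5 MEM@6 WB@7
I3 ld r5 <- r1: IF@4 ID@5 stall=0 (-) EX@6 MEM@7 WB@8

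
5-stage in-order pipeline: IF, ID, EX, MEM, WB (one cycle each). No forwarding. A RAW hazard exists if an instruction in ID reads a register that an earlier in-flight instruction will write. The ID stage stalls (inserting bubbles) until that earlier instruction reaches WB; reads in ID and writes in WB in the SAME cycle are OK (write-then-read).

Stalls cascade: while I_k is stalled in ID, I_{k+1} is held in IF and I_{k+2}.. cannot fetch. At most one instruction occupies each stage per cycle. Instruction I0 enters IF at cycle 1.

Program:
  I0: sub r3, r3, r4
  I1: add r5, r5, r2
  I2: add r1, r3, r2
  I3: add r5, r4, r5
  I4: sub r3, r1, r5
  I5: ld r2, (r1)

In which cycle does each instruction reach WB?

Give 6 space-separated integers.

Answer: 5 6 8 9 12 13

Derivation:
I0 sub r3 <- r3,r4: IF@1 ID@2 stall=0 (-) EX@3 MEM@4 WB@5
I1 add r5 <- r5,r2: IF@2 ID@3 stall=0 (-) EX@4 MEM@5 WB@6
I2 add r1 <- r3,r2: IF@3 ID@4 stall=1 (RAW on I0.r3 (WB@5)) EX@6 MEM@7 WB@8
I3 add r5 <- r4,r5: IF@4 ID@6 stall=0 (-) EX@7 MEM@8 WB@9
I4 sub r3 <- r1,r5: IF@6 ID@7 stall=2 (RAW on I3.r5 (WB@9)) EX@10 MEM@11 WB@12
I5 ld r2 <- r1: IF@7 ID@10 stall=0 (-) EX@11 MEM@12 WB@13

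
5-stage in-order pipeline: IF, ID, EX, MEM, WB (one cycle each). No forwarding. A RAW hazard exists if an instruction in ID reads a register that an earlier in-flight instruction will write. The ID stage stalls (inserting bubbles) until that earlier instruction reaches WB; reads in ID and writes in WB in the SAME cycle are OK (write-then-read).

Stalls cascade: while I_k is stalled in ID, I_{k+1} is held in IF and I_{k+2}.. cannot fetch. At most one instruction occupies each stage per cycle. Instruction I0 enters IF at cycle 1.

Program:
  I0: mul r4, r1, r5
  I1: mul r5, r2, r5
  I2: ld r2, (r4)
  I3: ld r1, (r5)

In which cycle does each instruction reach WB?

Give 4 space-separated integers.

Answer: 5 6 8 9

Derivation:
I0 mul r4 <- r1,r5: IF@1 ID@2 stall=0 (-) EX@3 MEM@4 WB@5
I1 mul r5 <- r2,r5: IF@2 ID@3 stall=0 (-) EX@4 MEM@5 WB@6
I2 ld r2 <- r4: IF@3 ID@4 stall=1 (RAW on I0.r4 (WB@5)) EX@6 MEM@7 WB@8
I3 ld r1 <- r5: IF@4 ID@6 stall=0 (-) EX@7 MEM@8 WB@9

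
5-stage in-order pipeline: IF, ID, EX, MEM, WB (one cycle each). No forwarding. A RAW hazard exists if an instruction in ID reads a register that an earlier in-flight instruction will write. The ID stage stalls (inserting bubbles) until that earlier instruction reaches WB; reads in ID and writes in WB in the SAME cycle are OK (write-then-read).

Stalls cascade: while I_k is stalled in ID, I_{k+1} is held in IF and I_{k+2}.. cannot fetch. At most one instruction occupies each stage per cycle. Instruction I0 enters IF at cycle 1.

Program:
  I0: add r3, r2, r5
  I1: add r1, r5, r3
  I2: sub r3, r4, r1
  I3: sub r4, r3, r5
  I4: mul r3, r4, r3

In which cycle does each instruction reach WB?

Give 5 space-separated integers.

Answer: 5 8 11 14 17

Derivation:
I0 add r3 <- r2,r5: IF@1 ID@2 stall=0 (-) EX@3 MEM@4 WB@5
I1 add r1 <- r5,r3: IF@2 ID@3 stall=2 (RAW on I0.r3 (WB@5)) EX@6 MEM@7 WB@8
I2 sub r3 <- r4,r1: IF@3 ID@6 stall=2 (RAW on I1.r1 (WB@8)) EX@9 MEM@10 WB@11
I3 sub r4 <- r3,r5: IF@6 ID@9 stall=2 (RAW on I2.r3 (WB@11)) EX@12 MEM@13 WB@14
I4 mul r3 <- r4,r3: IF@9 ID@12 stall=2 (RAW on I3.r4 (WB@14)) EX@15 MEM@16 WB@17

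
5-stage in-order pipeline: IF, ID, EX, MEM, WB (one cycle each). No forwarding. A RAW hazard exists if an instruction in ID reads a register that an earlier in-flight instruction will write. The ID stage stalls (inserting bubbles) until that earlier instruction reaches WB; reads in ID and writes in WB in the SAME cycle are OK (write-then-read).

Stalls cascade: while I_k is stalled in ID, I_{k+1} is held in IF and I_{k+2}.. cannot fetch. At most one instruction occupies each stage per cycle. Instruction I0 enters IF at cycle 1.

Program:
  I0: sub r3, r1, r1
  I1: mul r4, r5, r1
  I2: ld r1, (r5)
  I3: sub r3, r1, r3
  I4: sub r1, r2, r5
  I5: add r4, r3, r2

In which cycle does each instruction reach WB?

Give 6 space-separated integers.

I0 sub r3 <- r1,r1: IF@1 ID@2 stall=0 (-) EX@3 MEM@4 WB@5
I1 mul r4 <- r5,r1: IF@2 ID@3 stall=0 (-) EX@4 MEM@5 WB@6
I2 ld r1 <- r5: IF@3 ID@4 stall=0 (-) EX@5 MEM@6 WB@7
I3 sub r3 <- r1,r3: IF@4 ID@5 stall=2 (RAW on I2.r1 (WB@7)) EX@8 MEM@9 WB@10
I4 sub r1 <- r2,r5: IF@5 ID@8 stall=0 (-) EX@9 MEM@10 WB@11
I5 add r4 <- r3,r2: IF@8 ID@9 stall=1 (RAW on I3.r3 (WB@10)) EX@11 MEM@12 WB@13

Answer: 5 6 7 10 11 13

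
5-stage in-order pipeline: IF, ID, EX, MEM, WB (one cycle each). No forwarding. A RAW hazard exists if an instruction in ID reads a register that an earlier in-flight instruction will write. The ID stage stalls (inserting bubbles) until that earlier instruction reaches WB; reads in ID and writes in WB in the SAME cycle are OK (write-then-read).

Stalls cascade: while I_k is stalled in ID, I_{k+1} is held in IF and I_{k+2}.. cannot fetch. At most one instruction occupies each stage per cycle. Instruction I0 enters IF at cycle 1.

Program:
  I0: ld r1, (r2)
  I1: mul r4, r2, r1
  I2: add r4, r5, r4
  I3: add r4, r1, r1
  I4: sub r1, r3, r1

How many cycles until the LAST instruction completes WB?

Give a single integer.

Answer: 13

Derivation:
I0 ld r1 <- r2: IF@1 ID@2 stall=0 (-) EX@3 MEM@4 WB@5
I1 mul r4 <- r2,r1: IF@2 ID@3 stall=2 (RAW on I0.r1 (WB@5)) EX@6 MEM@7 WB@8
I2 add r4 <- r5,r4: IF@3 ID@6 stall=2 (RAW on I1.r4 (WB@8)) EX@9 MEM@10 WB@11
I3 add r4 <- r1,r1: IF@6 ID@9 stall=0 (-) EX@10 MEM@11 WB@12
I4 sub r1 <- r3,r1: IF@9 ID@10 stall=0 (-) EX@11 MEM@12 WB@13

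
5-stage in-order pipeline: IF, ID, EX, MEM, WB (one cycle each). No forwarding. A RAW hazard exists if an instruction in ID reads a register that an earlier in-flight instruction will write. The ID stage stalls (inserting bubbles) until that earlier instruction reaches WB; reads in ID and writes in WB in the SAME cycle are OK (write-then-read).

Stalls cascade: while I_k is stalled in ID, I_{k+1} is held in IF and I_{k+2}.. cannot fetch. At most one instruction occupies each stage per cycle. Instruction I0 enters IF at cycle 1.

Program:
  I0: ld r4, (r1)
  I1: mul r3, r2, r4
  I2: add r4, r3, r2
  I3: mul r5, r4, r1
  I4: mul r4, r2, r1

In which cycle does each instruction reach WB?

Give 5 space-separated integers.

Answer: 5 8 11 14 15

Derivation:
I0 ld r4 <- r1: IF@1 ID@2 stall=0 (-) EX@3 MEM@4 WB@5
I1 mul r3 <- r2,r4: IF@2 ID@3 stall=2 (RAW on I0.r4 (WB@5)) EX@6 MEM@7 WB@8
I2 add r4 <- r3,r2: IF@3 ID@6 stall=2 (RAW on I1.r3 (WB@8)) EX@9 MEM@10 WB@11
I3 mul r5 <- r4,r1: IF@6 ID@9 stall=2 (RAW on I2.r4 (WB@11)) EX@12 MEM@13 WB@14
I4 mul r4 <- r2,r1: IF@9 ID@12 stall=0 (-) EX@13 MEM@14 WB@15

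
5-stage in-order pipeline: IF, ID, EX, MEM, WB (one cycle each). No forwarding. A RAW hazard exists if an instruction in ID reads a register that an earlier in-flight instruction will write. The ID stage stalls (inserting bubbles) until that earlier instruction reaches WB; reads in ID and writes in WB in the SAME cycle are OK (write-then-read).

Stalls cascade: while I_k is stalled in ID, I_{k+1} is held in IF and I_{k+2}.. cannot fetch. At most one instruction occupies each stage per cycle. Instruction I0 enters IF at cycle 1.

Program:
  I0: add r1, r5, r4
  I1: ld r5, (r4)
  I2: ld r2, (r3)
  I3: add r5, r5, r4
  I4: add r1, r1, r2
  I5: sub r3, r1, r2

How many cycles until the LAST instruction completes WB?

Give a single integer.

I0 add r1 <- r5,r4: IF@1 ID@2 stall=0 (-) EX@3 MEM@4 WB@5
I1 ld r5 <- r4: IF@2 ID@3 stall=0 (-) EX@4 MEM@5 WB@6
I2 ld r2 <- r3: IF@3 ID@4 stall=0 (-) EX@5 MEM@6 WB@7
I3 add r5 <- r5,r4: IF@4 ID@5 stall=1 (RAW on I1.r5 (WB@6)) EX@7 MEM@8 WB@9
I4 add r1 <- r1,r2: IF@5 ID@7 stall=0 (-) EX@8 MEM@9 WB@10
I5 sub r3 <- r1,r2: IF@7 ID@8 stall=2 (RAW on I4.r1 (WB@10)) EX@11 MEM@12 WB@13

Answer: 13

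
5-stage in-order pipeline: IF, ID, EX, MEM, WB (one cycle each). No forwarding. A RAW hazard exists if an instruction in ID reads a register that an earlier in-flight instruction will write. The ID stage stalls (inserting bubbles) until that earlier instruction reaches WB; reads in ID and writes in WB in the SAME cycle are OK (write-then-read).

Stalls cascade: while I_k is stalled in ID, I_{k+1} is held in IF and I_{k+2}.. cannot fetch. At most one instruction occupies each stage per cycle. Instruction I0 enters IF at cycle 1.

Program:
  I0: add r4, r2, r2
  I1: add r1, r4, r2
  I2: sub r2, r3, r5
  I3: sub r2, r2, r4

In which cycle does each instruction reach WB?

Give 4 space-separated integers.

I0 add r4 <- r2,r2: IF@1 ID@2 stall=0 (-) EX@3 MEM@4 WB@5
I1 add r1 <- r4,r2: IF@2 ID@3 stall=2 (RAW on I0.r4 (WB@5)) EX@6 MEM@7 WB@8
I2 sub r2 <- r3,r5: IF@3 ID@6 stall=0 (-) EX@7 MEM@8 WB@9
I3 sub r2 <- r2,r4: IF@6 ID@7 stall=2 (RAW on I2.r2 (WB@9)) EX@10 MEM@11 WB@12

Answer: 5 8 9 12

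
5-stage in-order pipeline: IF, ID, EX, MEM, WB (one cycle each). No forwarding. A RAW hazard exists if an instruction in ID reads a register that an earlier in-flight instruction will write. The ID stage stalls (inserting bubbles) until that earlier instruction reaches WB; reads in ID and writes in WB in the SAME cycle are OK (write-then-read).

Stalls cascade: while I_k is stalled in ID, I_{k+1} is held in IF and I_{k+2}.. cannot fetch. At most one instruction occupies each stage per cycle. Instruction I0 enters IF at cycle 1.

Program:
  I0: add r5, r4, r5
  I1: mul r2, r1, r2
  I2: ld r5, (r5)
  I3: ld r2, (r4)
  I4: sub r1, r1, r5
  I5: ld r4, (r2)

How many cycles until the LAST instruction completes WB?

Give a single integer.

Answer: 12

Derivation:
I0 add r5 <- r4,r5: IF@1 ID@2 stall=0 (-) EX@3 MEM@4 WB@5
I1 mul r2 <- r1,r2: IF@2 ID@3 stall=0 (-) EX@4 MEM@5 WB@6
I2 ld r5 <- r5: IF@3 ID@4 stall=1 (RAW on I0.r5 (WB@5)) EX@6 MEM@7 WB@8
I3 ld r2 <- r4: IF@4 ID@6 stall=0 (-) EX@7 MEM@8 WB@9
I4 sub r1 <- r1,r5: IF@6 ID@7 stall=1 (RAW on I2.r5 (WB@8)) EX@9 MEM@10 WB@11
I5 ld r4 <- r2: IF@7 ID@9 stall=0 (-) EX@10 MEM@11 WB@12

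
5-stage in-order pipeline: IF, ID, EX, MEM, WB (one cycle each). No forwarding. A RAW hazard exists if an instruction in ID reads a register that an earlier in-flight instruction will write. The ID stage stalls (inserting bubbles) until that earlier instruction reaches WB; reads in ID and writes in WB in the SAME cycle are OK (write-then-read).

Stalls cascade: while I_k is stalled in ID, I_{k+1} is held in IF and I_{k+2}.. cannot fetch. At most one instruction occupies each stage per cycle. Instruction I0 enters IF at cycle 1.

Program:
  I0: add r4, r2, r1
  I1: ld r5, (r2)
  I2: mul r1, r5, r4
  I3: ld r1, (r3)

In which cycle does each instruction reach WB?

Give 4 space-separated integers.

Answer: 5 6 9 10

Derivation:
I0 add r4 <- r2,r1: IF@1 ID@2 stall=0 (-) EX@3 MEM@4 WB@5
I1 ld r5 <- r2: IF@2 ID@3 stall=0 (-) EX@4 MEM@5 WB@6
I2 mul r1 <- r5,r4: IF@3 ID@4 stall=2 (RAW on I1.r5 (WB@6)) EX@7 MEM@8 WB@9
I3 ld r1 <- r3: IF@4 ID@7 stall=0 (-) EX@8 MEM@9 WB@10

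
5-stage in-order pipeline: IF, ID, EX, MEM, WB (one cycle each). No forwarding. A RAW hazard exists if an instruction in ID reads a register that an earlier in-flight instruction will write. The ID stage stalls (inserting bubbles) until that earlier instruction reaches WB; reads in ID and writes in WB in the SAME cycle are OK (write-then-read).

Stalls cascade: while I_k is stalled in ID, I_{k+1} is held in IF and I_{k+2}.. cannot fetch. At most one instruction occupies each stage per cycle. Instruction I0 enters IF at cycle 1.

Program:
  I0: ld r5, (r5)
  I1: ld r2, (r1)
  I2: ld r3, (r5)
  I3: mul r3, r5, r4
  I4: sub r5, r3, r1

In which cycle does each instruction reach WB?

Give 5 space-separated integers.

Answer: 5 6 8 9 12

Derivation:
I0 ld r5 <- r5: IF@1 ID@2 stall=0 (-) EX@3 MEM@4 WB@5
I1 ld r2 <- r1: IF@2 ID@3 stall=0 (-) EX@4 MEM@5 WB@6
I2 ld r3 <- r5: IF@3 ID@4 stall=1 (RAW on I0.r5 (WB@5)) EX@6 MEM@7 WB@8
I3 mul r3 <- r5,r4: IF@4 ID@6 stall=0 (-) EX@7 MEM@8 WB@9
I4 sub r5 <- r3,r1: IF@6 ID@7 stall=2 (RAW on I3.r3 (WB@9)) EX@10 MEM@11 WB@12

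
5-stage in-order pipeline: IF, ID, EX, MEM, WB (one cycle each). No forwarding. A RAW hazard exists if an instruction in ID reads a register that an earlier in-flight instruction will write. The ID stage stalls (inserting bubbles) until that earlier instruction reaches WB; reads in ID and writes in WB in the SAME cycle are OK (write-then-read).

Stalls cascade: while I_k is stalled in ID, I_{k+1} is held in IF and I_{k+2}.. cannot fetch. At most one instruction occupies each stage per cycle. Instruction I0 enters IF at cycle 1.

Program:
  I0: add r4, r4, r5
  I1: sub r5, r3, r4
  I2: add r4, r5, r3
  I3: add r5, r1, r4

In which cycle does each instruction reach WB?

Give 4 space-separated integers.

Answer: 5 8 11 14

Derivation:
I0 add r4 <- r4,r5: IF@1 ID@2 stall=0 (-) EX@3 MEM@4 WB@5
I1 sub r5 <- r3,r4: IF@2 ID@3 stall=2 (RAW on I0.r4 (WB@5)) EX@6 MEM@7 WB@8
I2 add r4 <- r5,r3: IF@3 ID@6 stall=2 (RAW on I1.r5 (WB@8)) EX@9 MEM@10 WB@11
I3 add r5 <- r1,r4: IF@6 ID@9 stall=2 (RAW on I2.r4 (WB@11)) EX@12 MEM@13 WB@14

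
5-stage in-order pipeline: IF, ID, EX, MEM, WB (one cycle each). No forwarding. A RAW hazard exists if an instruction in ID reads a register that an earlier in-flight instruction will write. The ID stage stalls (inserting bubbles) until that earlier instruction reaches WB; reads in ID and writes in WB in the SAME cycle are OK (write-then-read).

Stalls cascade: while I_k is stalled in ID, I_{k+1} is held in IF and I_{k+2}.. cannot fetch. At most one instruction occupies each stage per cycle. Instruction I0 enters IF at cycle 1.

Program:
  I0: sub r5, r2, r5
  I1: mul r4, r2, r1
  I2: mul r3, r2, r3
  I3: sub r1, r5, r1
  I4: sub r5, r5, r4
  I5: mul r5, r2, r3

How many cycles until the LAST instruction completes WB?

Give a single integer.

I0 sub r5 <- r2,r5: IF@1 ID@2 stall=0 (-) EX@3 MEM@4 WB@5
I1 mul r4 <- r2,r1: IF@2 ID@3 stall=0 (-) EX@4 MEM@5 WB@6
I2 mul r3 <- r2,r3: IF@3 ID@4 stall=0 (-) EX@5 MEM@6 WB@7
I3 sub r1 <- r5,r1: IF@4 ID@5 stall=0 (-) EX@6 MEM@7 WB@8
I4 sub r5 <- r5,r4: IF@5 ID@6 stall=0 (-) EX@7 MEM@8 WB@9
I5 mul r5 <- r2,r3: IF@6 ID@7 stall=0 (-) EX@8 MEM@9 WB@10

Answer: 10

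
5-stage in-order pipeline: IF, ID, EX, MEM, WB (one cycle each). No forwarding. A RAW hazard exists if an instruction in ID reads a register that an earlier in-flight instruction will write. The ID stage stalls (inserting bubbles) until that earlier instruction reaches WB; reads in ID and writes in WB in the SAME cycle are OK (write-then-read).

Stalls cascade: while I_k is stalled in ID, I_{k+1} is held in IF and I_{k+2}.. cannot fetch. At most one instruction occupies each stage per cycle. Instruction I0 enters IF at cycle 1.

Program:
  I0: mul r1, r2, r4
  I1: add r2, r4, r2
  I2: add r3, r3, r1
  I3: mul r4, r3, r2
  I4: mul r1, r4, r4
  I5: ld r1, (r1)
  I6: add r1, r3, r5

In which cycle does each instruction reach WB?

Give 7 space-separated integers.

Answer: 5 6 8 11 14 17 18

Derivation:
I0 mul r1 <- r2,r4: IF@1 ID@2 stall=0 (-) EX@3 MEM@4 WB@5
I1 add r2 <- r4,r2: IF@2 ID@3 stall=0 (-) EX@4 MEM@5 WB@6
I2 add r3 <- r3,r1: IF@3 ID@4 stall=1 (RAW on I0.r1 (WB@5)) EX@6 MEM@7 WB@8
I3 mul r4 <- r3,r2: IF@4 ID@6 stall=2 (RAW on I2.r3 (WB@8)) EX@9 MEM@10 WB@11
I4 mul r1 <- r4,r4: IF@6 ID@9 stall=2 (RAW on I3.r4 (WB@11)) EX@12 MEM@13 WB@14
I5 ld r1 <- r1: IF@9 ID@12 stall=2 (RAW on I4.r1 (WB@14)) EX@15 MEM@16 WB@17
I6 add r1 <- r3,r5: IF@12 ID@15 stall=0 (-) EX@16 MEM@17 WB@18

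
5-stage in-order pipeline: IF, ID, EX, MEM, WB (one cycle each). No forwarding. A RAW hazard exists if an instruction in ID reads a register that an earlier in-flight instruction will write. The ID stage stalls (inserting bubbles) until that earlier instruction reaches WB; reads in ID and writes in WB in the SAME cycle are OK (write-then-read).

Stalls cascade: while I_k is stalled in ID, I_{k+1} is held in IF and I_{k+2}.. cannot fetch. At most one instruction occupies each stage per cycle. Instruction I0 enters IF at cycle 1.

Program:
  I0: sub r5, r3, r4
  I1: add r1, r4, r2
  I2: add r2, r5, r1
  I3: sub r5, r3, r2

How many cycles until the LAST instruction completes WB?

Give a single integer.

I0 sub r5 <- r3,r4: IF@1 ID@2 stall=0 (-) EX@3 MEM@4 WB@5
I1 add r1 <- r4,r2: IF@2 ID@3 stall=0 (-) EX@4 MEM@5 WB@6
I2 add r2 <- r5,r1: IF@3 ID@4 stall=2 (RAW on I1.r1 (WB@6)) EX@7 MEM@8 WB@9
I3 sub r5 <- r3,r2: IF@4 ID@7 stall=2 (RAW on I2.r2 (WB@9)) EX@10 MEM@11 WB@12

Answer: 12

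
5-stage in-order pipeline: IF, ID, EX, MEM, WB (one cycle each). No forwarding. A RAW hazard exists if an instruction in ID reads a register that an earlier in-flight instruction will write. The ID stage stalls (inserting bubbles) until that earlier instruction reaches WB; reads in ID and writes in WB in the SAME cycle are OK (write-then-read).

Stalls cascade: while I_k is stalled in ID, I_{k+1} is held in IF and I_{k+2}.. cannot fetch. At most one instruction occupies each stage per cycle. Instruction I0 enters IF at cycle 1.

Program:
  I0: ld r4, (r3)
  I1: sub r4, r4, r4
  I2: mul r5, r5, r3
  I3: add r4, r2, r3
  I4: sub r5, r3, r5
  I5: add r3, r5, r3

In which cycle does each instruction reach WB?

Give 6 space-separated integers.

Answer: 5 8 9 10 12 15

Derivation:
I0 ld r4 <- r3: IF@1 ID@2 stall=0 (-) EX@3 MEM@4 WB@5
I1 sub r4 <- r4,r4: IF@2 ID@3 stall=2 (RAW on I0.r4 (WB@5)) EX@6 MEM@7 WB@8
I2 mul r5 <- r5,r3: IF@3 ID@6 stall=0 (-) EX@7 MEM@8 WB@9
I3 add r4 <- r2,r3: IF@6 ID@7 stall=0 (-) EX@8 MEM@9 WB@10
I4 sub r5 <- r3,r5: IF@7 ID@8 stall=1 (RAW on I2.r5 (WB@9)) EX@10 MEM@11 WB@12
I5 add r3 <- r5,r3: IF@8 ID@10 stall=2 (RAW on I4.r5 (WB@12)) EX@13 MEM@14 WB@15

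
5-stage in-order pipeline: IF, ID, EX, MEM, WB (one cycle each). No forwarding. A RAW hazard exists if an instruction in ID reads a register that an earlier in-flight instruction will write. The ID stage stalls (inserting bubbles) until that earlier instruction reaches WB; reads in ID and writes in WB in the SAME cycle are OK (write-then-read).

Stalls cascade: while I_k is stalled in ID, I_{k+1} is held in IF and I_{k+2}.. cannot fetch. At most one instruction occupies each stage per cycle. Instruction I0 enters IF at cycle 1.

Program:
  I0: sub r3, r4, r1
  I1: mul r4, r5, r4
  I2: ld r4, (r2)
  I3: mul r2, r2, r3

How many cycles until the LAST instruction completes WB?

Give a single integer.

I0 sub r3 <- r4,r1: IF@1 ID@2 stall=0 (-) EX@3 MEM@4 WB@5
I1 mul r4 <- r5,r4: IF@2 ID@3 stall=0 (-) EX@4 MEM@5 WB@6
I2 ld r4 <- r2: IF@3 ID@4 stall=0 (-) EX@5 MEM@6 WB@7
I3 mul r2 <- r2,r3: IF@4 ID@5 stall=0 (-) EX@6 MEM@7 WB@8

Answer: 8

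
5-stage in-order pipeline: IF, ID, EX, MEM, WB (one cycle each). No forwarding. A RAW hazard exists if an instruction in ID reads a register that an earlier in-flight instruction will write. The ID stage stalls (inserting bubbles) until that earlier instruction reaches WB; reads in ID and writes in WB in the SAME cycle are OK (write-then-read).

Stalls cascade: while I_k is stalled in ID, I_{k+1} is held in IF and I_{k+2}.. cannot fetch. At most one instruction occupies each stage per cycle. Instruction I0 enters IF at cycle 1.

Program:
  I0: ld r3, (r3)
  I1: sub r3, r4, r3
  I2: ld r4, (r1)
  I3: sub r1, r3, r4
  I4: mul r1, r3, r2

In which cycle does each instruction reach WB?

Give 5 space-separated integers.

I0 ld r3 <- r3: IF@1 ID@2 stall=0 (-) EX@3 MEM@4 WB@5
I1 sub r3 <- r4,r3: IF@2 ID@3 stall=2 (RAW on I0.r3 (WB@5)) EX@6 MEM@7 WB@8
I2 ld r4 <- r1: IF@3 ID@6 stall=0 (-) EX@7 MEM@8 WB@9
I3 sub r1 <- r3,r4: IF@6 ID@7 stall=2 (RAW on I2.r4 (WB@9)) EX@10 MEM@11 WB@12
I4 mul r1 <- r3,r2: IF@7 ID@10 stall=0 (-) EX@11 MEM@12 WB@13

Answer: 5 8 9 12 13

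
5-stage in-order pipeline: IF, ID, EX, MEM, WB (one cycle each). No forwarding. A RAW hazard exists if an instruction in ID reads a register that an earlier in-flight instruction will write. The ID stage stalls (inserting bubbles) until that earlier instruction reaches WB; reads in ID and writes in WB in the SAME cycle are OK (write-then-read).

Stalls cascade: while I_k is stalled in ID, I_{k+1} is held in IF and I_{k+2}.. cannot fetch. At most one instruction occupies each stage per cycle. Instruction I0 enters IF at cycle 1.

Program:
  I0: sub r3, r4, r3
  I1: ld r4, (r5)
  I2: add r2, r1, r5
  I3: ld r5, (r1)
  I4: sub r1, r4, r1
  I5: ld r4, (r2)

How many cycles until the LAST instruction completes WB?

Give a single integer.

Answer: 10

Derivation:
I0 sub r3 <- r4,r3: IF@1 ID@2 stall=0 (-) EX@3 MEM@4 WB@5
I1 ld r4 <- r5: IF@2 ID@3 stall=0 (-) EX@4 MEM@5 WB@6
I2 add r2 <- r1,r5: IF@3 ID@4 stall=0 (-) EX@5 MEM@6 WB@7
I3 ld r5 <- r1: IF@4 ID@5 stall=0 (-) EX@6 MEM@7 WB@8
I4 sub r1 <- r4,r1: IF@5 ID@6 stall=0 (-) EX@7 MEM@8 WB@9
I5 ld r4 <- r2: IF@6 ID@7 stall=0 (-) EX@8 MEM@9 WB@10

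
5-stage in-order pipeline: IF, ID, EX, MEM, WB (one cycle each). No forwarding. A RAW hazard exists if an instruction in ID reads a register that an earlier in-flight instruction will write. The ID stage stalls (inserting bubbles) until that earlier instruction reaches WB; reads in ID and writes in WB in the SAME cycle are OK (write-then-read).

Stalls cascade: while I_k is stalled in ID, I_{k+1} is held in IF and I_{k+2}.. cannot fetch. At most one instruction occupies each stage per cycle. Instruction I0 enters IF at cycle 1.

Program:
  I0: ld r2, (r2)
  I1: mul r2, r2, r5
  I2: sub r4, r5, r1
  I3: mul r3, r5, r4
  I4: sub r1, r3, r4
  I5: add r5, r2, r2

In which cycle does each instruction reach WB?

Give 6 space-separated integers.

I0 ld r2 <- r2: IF@1 ID@2 stall=0 (-) EX@3 MEM@4 WB@5
I1 mul r2 <- r2,r5: IF@2 ID@3 stall=2 (RAW on I0.r2 (WB@5)) EX@6 MEM@7 WB@8
I2 sub r4 <- r5,r1: IF@3 ID@6 stall=0 (-) EX@7 MEM@8 WB@9
I3 mul r3 <- r5,r4: IF@6 ID@7 stall=2 (RAW on I2.r4 (WB@9)) EX@10 MEM@11 WB@12
I4 sub r1 <- r3,r4: IF@7 ID@10 stall=2 (RAW on I3.r3 (WB@12)) EX@13 MEM@14 WB@15
I5 add r5 <- r2,r2: IF@10 ID@13 stall=0 (-) EX@14 MEM@15 WB@16

Answer: 5 8 9 12 15 16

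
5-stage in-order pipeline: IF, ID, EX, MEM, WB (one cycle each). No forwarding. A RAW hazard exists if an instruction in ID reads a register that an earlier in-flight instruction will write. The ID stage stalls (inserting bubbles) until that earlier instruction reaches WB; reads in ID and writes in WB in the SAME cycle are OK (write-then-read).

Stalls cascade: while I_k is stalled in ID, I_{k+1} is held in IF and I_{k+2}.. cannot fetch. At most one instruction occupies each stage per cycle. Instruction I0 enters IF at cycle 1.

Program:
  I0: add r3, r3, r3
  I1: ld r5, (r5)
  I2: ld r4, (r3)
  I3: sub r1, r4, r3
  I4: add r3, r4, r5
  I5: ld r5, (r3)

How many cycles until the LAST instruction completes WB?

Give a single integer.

I0 add r3 <- r3,r3: IF@1 ID@2 stall=0 (-) EX@3 MEM@4 WB@5
I1 ld r5 <- r5: IF@2 ID@3 stall=0 (-) EX@4 MEM@5 WB@6
I2 ld r4 <- r3: IF@3 ID@4 stall=1 (RAW on I0.r3 (WB@5)) EX@6 MEM@7 WB@8
I3 sub r1 <- r4,r3: IF@4 ID@6 stall=2 (RAW on I2.r4 (WB@8)) EX@9 MEM@10 WB@11
I4 add r3 <- r4,r5: IF@6 ID@9 stall=0 (-) EX@10 MEM@11 WB@12
I5 ld r5 <- r3: IF@9 ID@10 stall=2 (RAW on I4.r3 (WB@12)) EX@13 MEM@14 WB@15

Answer: 15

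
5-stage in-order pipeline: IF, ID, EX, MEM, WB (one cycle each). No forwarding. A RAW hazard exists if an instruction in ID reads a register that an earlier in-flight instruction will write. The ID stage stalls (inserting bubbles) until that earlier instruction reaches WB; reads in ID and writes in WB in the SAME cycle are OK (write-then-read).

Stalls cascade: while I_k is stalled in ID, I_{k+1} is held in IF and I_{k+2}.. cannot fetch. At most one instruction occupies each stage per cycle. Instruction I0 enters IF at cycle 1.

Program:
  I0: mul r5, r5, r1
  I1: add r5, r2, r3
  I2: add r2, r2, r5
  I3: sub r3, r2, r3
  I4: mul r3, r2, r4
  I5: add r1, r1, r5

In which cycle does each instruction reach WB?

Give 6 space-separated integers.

I0 mul r5 <- r5,r1: IF@1 ID@2 stall=0 (-) EX@3 MEM@4 WB@5
I1 add r5 <- r2,r3: IF@2 ID@3 stall=0 (-) EX@4 MEM@5 WB@6
I2 add r2 <- r2,r5: IF@3 ID@4 stall=2 (RAW on I1.r5 (WB@6)) EX@7 MEM@8 WB@9
I3 sub r3 <- r2,r3: IF@4 ID@7 stall=2 (RAW on I2.r2 (WB@9)) EX@10 MEM@11 WB@12
I4 mul r3 <- r2,r4: IF@7 ID@10 stall=0 (-) EX@11 MEM@12 WB@13
I5 add r1 <- r1,r5: IF@10 ID@11 stall=0 (-) EX@12 MEM@13 WB@14

Answer: 5 6 9 12 13 14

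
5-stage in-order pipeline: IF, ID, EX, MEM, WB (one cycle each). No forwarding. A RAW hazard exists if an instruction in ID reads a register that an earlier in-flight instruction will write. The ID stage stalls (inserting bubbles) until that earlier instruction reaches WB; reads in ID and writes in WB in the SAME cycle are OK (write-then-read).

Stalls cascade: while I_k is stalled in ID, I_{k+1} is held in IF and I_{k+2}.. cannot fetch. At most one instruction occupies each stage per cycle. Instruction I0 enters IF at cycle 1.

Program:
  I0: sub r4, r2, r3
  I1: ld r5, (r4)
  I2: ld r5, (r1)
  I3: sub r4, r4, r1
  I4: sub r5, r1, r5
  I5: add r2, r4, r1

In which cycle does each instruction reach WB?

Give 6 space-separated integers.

Answer: 5 8 9 10 12 13

Derivation:
I0 sub r4 <- r2,r3: IF@1 ID@2 stall=0 (-) EX@3 MEM@4 WB@5
I1 ld r5 <- r4: IF@2 ID@3 stall=2 (RAW on I0.r4 (WB@5)) EX@6 MEM@7 WB@8
I2 ld r5 <- r1: IF@3 ID@6 stall=0 (-) EX@7 MEM@8 WB@9
I3 sub r4 <- r4,r1: IF@6 ID@7 stall=0 (-) EX@8 MEM@9 WB@10
I4 sub r5 <- r1,r5: IF@7 ID@8 stall=1 (RAW on I2.r5 (WB@9)) EX@10 MEM@11 WB@12
I5 add r2 <- r4,r1: IF@8 ID@10 stall=0 (-) EX@11 MEM@12 WB@13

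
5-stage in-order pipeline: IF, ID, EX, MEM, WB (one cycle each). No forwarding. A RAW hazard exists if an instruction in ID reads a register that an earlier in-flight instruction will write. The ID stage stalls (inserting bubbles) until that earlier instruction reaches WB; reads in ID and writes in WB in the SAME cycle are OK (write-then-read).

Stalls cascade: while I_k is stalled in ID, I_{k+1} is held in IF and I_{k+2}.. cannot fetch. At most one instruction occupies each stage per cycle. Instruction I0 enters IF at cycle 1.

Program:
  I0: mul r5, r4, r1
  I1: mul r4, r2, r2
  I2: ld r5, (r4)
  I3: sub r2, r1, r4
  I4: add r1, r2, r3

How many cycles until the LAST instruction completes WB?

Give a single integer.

Answer: 13

Derivation:
I0 mul r5 <- r4,r1: IF@1 ID@2 stall=0 (-) EX@3 MEM@4 WB@5
I1 mul r4 <- r2,r2: IF@2 ID@3 stall=0 (-) EX@4 MEM@5 WB@6
I2 ld r5 <- r4: IF@3 ID@4 stall=2 (RAW on I1.r4 (WB@6)) EX@7 MEM@8 WB@9
I3 sub r2 <- r1,r4: IF@4 ID@7 stall=0 (-) EX@8 MEM@9 WB@10
I4 add r1 <- r2,r3: IF@7 ID@8 stall=2 (RAW on I3.r2 (WB@10)) EX@11 MEM@12 WB@13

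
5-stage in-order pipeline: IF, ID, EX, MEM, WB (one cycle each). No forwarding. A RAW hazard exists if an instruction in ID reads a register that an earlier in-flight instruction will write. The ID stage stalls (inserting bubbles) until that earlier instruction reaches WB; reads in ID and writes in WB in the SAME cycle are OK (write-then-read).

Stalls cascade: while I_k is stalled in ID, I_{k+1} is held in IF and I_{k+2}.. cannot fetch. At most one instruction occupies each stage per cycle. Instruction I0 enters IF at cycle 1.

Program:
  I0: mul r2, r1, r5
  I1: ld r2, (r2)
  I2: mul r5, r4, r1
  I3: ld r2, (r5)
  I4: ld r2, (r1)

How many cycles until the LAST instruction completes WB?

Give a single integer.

Answer: 13

Derivation:
I0 mul r2 <- r1,r5: IF@1 ID@2 stall=0 (-) EX@3 MEM@4 WB@5
I1 ld r2 <- r2: IF@2 ID@3 stall=2 (RAW on I0.r2 (WB@5)) EX@6 MEM@7 WB@8
I2 mul r5 <- r4,r1: IF@3 ID@6 stall=0 (-) EX@7 MEM@8 WB@9
I3 ld r2 <- r5: IF@6 ID@7 stall=2 (RAW on I2.r5 (WB@9)) EX@10 MEM@11 WB@12
I4 ld r2 <- r1: IF@7 ID@10 stall=0 (-) EX@11 MEM@12 WB@13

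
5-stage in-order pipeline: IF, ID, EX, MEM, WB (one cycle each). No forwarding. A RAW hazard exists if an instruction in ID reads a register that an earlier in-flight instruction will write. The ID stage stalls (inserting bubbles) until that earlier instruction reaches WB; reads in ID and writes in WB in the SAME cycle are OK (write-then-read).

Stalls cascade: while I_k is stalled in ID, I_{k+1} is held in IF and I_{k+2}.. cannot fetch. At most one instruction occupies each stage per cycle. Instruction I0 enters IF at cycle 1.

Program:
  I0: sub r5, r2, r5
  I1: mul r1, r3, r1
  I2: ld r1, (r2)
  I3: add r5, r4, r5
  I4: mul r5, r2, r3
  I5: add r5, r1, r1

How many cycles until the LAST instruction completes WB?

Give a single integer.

I0 sub r5 <- r2,r5: IF@1 ID@2 stall=0 (-) EX@3 MEM@4 WB@5
I1 mul r1 <- r3,r1: IF@2 ID@3 stall=0 (-) EX@4 MEM@5 WB@6
I2 ld r1 <- r2: IF@3 ID@4 stall=0 (-) EX@5 MEM@6 WB@7
I3 add r5 <- r4,r5: IF@4 ID@5 stall=0 (-) EX@6 MEM@7 WB@8
I4 mul r5 <- r2,r3: IF@5 ID@6 stall=0 (-) EX@7 MEM@8 WB@9
I5 add r5 <- r1,r1: IF@6 ID@7 stall=0 (-) EX@8 MEM@9 WB@10

Answer: 10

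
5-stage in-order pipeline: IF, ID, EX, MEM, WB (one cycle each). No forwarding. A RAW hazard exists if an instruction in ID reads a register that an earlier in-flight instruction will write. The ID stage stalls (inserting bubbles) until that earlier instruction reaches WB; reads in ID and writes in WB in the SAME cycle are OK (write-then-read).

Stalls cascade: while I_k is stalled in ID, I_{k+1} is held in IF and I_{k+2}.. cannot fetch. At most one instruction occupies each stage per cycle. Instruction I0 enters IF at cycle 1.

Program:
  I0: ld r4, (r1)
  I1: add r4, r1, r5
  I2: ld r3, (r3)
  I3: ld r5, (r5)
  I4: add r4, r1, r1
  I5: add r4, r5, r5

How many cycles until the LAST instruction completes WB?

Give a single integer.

I0 ld r4 <- r1: IF@1 ID@2 stall=0 (-) EX@3 MEM@4 WB@5
I1 add r4 <- r1,r5: IF@2 ID@3 stall=0 (-) EX@4 MEM@5 WB@6
I2 ld r3 <- r3: IF@3 ID@4 stall=0 (-) EX@5 MEM@6 WB@7
I3 ld r5 <- r5: IF@4 ID@5 stall=0 (-) EX@6 MEM@7 WB@8
I4 add r4 <- r1,r1: IF@5 ID@6 stall=0 (-) EX@7 MEM@8 WB@9
I5 add r4 <- r5,r5: IF@6 ID@7 stall=1 (RAW on I3.r5 (WB@8)) EX@9 MEM@10 WB@11

Answer: 11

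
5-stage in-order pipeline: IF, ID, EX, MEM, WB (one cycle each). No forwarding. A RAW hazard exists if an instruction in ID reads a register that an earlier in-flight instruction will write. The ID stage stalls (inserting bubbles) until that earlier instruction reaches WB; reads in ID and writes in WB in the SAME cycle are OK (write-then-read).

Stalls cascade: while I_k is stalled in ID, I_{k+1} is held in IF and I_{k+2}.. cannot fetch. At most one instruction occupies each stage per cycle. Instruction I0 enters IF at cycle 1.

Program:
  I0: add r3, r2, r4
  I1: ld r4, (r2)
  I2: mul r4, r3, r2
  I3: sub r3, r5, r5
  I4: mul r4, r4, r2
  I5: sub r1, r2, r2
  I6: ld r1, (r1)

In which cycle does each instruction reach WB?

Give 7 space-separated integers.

I0 add r3 <- r2,r4: IF@1 ID@2 stall=0 (-) EX@3 MEM@4 WB@5
I1 ld r4 <- r2: IF@2 ID@3 stall=0 (-) EX@4 MEM@5 WB@6
I2 mul r4 <- r3,r2: IF@3 ID@4 stall=1 (RAW on I0.r3 (WB@5)) EX@6 MEM@7 WB@8
I3 sub r3 <- r5,r5: IF@4 ID@6 stall=0 (-) EX@7 MEM@8 WB@9
I4 mul r4 <- r4,r2: IF@6 ID@7 stall=1 (RAW on I2.r4 (WB@8)) EX@9 MEM@10 WB@11
I5 sub r1 <- r2,r2: IF@7 ID@9 stall=0 (-) EX@10 MEM@11 WB@12
I6 ld r1 <- r1: IF@9 ID@10 stall=2 (RAW on I5.r1 (WB@12)) EX@13 MEM@14 WB@15

Answer: 5 6 8 9 11 12 15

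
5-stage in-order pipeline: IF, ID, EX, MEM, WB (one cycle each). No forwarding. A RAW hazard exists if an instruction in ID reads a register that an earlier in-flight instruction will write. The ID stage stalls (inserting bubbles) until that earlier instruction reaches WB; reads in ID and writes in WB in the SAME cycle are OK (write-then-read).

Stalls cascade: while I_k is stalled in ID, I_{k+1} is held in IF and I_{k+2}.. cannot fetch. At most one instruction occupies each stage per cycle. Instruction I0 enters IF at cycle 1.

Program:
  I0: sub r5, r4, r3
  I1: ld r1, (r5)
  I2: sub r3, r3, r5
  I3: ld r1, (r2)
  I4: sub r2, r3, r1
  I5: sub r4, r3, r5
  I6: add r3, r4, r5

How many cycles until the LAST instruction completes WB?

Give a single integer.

I0 sub r5 <- r4,r3: IF@1 ID@2 stall=0 (-) EX@3 MEM@4 WB@5
I1 ld r1 <- r5: IF@2 ID@3 stall=2 (RAW on I0.r5 (WB@5)) EX@6 MEM@7 WB@8
I2 sub r3 <- r3,r5: IF@3 ID@6 stall=0 (-) EX@7 MEM@8 WB@9
I3 ld r1 <- r2: IF@6 ID@7 stall=0 (-) EX@8 MEM@9 WB@10
I4 sub r2 <- r3,r1: IF@7 ID@8 stall=2 (RAW on I3.r1 (WB@10)) EX@11 MEM@12 WB@13
I5 sub r4 <- r3,r5: IF@8 ID@11 stall=0 (-) EX@12 MEM@13 WB@14
I6 add r3 <- r4,r5: IF@11 ID@12 stall=2 (RAW on I5.r4 (WB@14)) EX@15 MEM@16 WB@17

Answer: 17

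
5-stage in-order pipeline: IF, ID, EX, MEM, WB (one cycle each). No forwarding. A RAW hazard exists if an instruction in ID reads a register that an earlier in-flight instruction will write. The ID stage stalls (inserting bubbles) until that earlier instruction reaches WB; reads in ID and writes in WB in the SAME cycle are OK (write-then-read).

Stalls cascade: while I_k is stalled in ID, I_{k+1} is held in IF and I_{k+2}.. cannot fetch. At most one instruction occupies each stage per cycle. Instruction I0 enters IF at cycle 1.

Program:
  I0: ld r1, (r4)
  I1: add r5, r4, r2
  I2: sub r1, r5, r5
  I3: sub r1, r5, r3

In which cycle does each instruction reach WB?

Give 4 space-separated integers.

I0 ld r1 <- r4: IF@1 ID@2 stall=0 (-) EX@3 MEM@4 WB@5
I1 add r5 <- r4,r2: IF@2 ID@3 stall=0 (-) EX@4 MEM@5 WB@6
I2 sub r1 <- r5,r5: IF@3 ID@4 stall=2 (RAW on I1.r5 (WB@6)) EX@7 MEM@8 WB@9
I3 sub r1 <- r5,r3: IF@4 ID@7 stall=0 (-) EX@8 MEM@9 WB@10

Answer: 5 6 9 10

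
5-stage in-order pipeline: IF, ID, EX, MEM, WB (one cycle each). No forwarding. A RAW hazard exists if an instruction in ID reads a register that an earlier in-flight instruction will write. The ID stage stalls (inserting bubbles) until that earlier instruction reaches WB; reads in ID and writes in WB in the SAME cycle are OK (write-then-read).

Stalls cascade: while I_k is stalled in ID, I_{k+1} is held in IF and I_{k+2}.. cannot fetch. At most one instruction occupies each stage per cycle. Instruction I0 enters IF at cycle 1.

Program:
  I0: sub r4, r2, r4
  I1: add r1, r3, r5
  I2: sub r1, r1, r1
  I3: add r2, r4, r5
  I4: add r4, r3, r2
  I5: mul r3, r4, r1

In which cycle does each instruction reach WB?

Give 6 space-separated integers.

I0 sub r4 <- r2,r4: IF@1 ID@2 stall=0 (-) EX@3 MEM@4 WB@5
I1 add r1 <- r3,r5: IF@2 ID@3 stall=0 (-) EX@4 MEM@5 WB@6
I2 sub r1 <- r1,r1: IF@3 ID@4 stall=2 (RAW on I1.r1 (WB@6)) EX@7 MEM@8 WB@9
I3 add r2 <- r4,r5: IF@4 ID@7 stall=0 (-) EX@8 MEM@9 WB@10
I4 add r4 <- r3,r2: IF@7 ID@8 stall=2 (RAW on I3.r2 (WB@10)) EX@11 MEM@12 WB@13
I5 mul r3 <- r4,r1: IF@8 ID@11 stall=2 (RAW on I4.r4 (WB@13)) EX@14 MEM@15 WB@16

Answer: 5 6 9 10 13 16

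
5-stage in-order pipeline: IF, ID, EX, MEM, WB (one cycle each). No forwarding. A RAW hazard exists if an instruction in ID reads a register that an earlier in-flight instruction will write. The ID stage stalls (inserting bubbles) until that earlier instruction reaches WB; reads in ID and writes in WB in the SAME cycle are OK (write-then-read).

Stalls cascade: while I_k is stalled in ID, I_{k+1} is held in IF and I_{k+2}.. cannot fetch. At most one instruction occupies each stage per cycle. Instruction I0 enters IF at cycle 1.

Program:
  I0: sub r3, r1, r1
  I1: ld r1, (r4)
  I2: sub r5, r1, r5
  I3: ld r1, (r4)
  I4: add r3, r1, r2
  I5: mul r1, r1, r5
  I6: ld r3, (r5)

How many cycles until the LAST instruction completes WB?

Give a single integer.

Answer: 15

Derivation:
I0 sub r3 <- r1,r1: IF@1 ID@2 stall=0 (-) EX@3 MEM@4 WB@5
I1 ld r1 <- r4: IF@2 ID@3 stall=0 (-) EX@4 MEM@5 WB@6
I2 sub r5 <- r1,r5: IF@3 ID@4 stall=2 (RAW on I1.r1 (WB@6)) EX@7 MEM@8 WB@9
I3 ld r1 <- r4: IF@4 ID@7 stall=0 (-) EX@8 MEM@9 WB@10
I4 add r3 <- r1,r2: IF@7 ID@8 stall=2 (RAW on I3.r1 (WB@10)) EX@11 MEM@12 WB@13
I5 mul r1 <- r1,r5: IF@8 ID@11 stall=0 (-) EX@12 MEM@13 WB@14
I6 ld r3 <- r5: IF@11 ID@12 stall=0 (-) EX@13 MEM@14 WB@15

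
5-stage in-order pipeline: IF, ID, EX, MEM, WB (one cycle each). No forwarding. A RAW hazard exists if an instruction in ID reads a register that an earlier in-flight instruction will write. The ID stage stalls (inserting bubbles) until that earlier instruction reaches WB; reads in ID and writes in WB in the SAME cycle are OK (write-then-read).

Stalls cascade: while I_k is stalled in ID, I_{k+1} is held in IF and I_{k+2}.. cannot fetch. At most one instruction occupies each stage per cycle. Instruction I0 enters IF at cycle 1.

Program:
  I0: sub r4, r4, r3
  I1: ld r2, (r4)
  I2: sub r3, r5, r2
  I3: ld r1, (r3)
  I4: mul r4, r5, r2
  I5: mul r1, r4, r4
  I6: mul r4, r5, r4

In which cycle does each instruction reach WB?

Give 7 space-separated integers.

Answer: 5 8 11 14 15 18 19

Derivation:
I0 sub r4 <- r4,r3: IF@1 ID@2 stall=0 (-) EX@3 MEM@4 WB@5
I1 ld r2 <- r4: IF@2 ID@3 stall=2 (RAW on I0.r4 (WB@5)) EX@6 MEM@7 WB@8
I2 sub r3 <- r5,r2: IF@3 ID@6 stall=2 (RAW on I1.r2 (WB@8)) EX@9 MEM@10 WB@11
I3 ld r1 <- r3: IF@6 ID@9 stall=2 (RAW on I2.r3 (WB@11)) EX@12 MEM@13 WB@14
I4 mul r4 <- r5,r2: IF@9 ID@12 stall=0 (-) EX@13 MEM@14 WB@15
I5 mul r1 <- r4,r4: IF@12 ID@13 stall=2 (RAW on I4.r4 (WB@15)) EX@16 MEM@17 WB@18
I6 mul r4 <- r5,r4: IF@13 ID@16 stall=0 (-) EX@17 MEM@18 WB@19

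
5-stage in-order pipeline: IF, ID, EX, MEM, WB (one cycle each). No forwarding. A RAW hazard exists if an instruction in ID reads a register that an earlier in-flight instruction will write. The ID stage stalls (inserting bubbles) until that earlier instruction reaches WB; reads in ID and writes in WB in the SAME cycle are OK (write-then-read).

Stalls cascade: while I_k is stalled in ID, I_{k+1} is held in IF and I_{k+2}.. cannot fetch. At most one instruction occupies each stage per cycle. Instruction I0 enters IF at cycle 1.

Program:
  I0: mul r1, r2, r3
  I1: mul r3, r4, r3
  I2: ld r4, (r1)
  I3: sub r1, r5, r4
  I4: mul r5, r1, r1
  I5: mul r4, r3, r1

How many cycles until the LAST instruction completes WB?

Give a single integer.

Answer: 15

Derivation:
I0 mul r1 <- r2,r3: IF@1 ID@2 stall=0 (-) EX@3 MEM@4 WB@5
I1 mul r3 <- r4,r3: IF@2 ID@3 stall=0 (-) EX@4 MEM@5 WB@6
I2 ld r4 <- r1: IF@3 ID@4 stall=1 (RAW on I0.r1 (WB@5)) EX@6 MEM@7 WB@8
I3 sub r1 <- r5,r4: IF@4 ID@6 stall=2 (RAW on I2.r4 (WB@8)) EX@9 MEM@10 WB@11
I4 mul r5 <- r1,r1: IF@6 ID@9 stall=2 (RAW on I3.r1 (WB@11)) EX@12 MEM@13 WB@14
I5 mul r4 <- r3,r1: IF@9 ID@12 stall=0 (-) EX@13 MEM@14 WB@15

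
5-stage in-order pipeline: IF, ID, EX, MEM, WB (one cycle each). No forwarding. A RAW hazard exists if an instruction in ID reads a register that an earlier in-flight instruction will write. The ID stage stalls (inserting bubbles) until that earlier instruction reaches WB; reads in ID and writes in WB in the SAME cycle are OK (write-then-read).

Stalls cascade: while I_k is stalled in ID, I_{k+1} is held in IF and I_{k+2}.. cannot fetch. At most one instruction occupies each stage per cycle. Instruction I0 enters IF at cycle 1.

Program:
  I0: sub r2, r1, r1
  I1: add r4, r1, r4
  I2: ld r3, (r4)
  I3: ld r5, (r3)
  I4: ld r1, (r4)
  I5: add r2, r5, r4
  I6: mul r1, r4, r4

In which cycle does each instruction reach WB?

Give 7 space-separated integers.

I0 sub r2 <- r1,r1: IF@1 ID@2 stall=0 (-) EX@3 MEM@4 WB@5
I1 add r4 <- r1,r4: IF@2 ID@3 stall=0 (-) EX@4 MEM@5 WB@6
I2 ld r3 <- r4: IF@3 ID@4 stall=2 (RAW on I1.r4 (WB@6)) EX@7 MEM@8 WB@9
I3 ld r5 <- r3: IF@4 ID@7 stall=2 (RAW on I2.r3 (WB@9)) EX@10 MEM@11 WB@12
I4 ld r1 <- r4: IF@7 ID@10 stall=0 (-) EX@11 MEM@12 WB@13
I5 add r2 <- r5,r4: IF@10 ID@11 stall=1 (RAW on I3.r5 (WB@12)) EX@13 MEM@14 WB@15
I6 mul r1 <- r4,r4: IF@11 ID@13 stall=0 (-) EX@14 MEM@15 WB@16

Answer: 5 6 9 12 13 15 16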